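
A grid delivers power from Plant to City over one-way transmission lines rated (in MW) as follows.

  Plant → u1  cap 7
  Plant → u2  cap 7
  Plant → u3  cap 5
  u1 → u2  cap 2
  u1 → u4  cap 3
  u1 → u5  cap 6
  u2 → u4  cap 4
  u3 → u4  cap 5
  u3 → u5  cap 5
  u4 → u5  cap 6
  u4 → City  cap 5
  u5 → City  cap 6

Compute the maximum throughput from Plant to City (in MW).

11

Augment Plant→u1→u4→City: bottleneck 3, flow now 3.
Augment Plant→u1→u5→City: bottleneck 4, flow now 7.
Augment Plant→u2→u4→City: bottleneck 2, flow now 9.
Augment Plant→u3→u5→City: bottleneck 2, flow now 11.
No augmenting path remains; maximum flow = 11.
In the residual graph, reachable from Plant: {Plant, u1, u2, u3, u4, u5}.
Min-cut edges: u4→City (5), u5→City (6); capacity 5 + 6 = 11.
This cut is saturated, so no flow can exceed 11.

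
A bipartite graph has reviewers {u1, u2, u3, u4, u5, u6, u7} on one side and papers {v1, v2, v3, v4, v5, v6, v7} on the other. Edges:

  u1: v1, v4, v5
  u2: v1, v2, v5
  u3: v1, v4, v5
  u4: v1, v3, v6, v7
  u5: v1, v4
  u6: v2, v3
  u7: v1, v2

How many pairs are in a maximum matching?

6

Unit-capacity flow: source→left, listed edges, right→sink; max matching = max flow.
Augmenting path u1→v1 (+1); matched 1.
Augmenting path u2→v2 (+1); matched 2.
Augmenting path u3→v4 (+1); matched 3.
Augmenting path u4→v3 (+1); matched 4.
Augmenting path u5→v1→u1→v5 (+1); matched 5.
Augmenting path u6→v3→u4→v6 (+1); matched 6.
No augmenting path remains; maximum matching = 6.
König certificate: {u4, u6, v1, v2, v4, v5} is a vertex cover of size 6 (every listed pair touches it), so no matching can be larger.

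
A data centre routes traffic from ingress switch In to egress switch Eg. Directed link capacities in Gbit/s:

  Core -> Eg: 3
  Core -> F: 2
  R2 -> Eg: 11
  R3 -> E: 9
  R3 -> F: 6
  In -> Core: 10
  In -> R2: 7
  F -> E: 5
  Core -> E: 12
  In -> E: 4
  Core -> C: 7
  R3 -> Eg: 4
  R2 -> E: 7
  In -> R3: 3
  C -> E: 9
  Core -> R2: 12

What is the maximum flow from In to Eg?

Augment In→R3→Eg: bottleneck 3, flow now 3.
Augment In→Core→Eg: bottleneck 3, flow now 6.
Augment In→R2→Eg: bottleneck 7, flow now 13.
Augment In→Core→R2→Eg: bottleneck 4, flow now 17.
No augmenting path remains; maximum flow = 17.
In the residual graph, reachable from In: {In, Core, R2, F, C, E}.
Min-cut edges: In→R3 (3), Core→Eg (3), R2→Eg (11); capacity 3 + 3 + 11 = 17.
This cut is saturated, so no flow can exceed 17.

17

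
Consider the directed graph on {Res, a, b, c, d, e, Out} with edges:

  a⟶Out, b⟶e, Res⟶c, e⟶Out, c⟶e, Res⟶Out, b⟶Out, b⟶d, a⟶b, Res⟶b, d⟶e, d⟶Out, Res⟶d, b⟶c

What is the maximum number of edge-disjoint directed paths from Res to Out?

Assign every edge capacity 1; by Menger, the answer equals the max flow.
Path Res→Out (+1); total 1.
Path Res→b→Out (+1); total 2.
Path Res→d→Out (+1); total 3.
Path Res→c→e→Out (+1); total 4.
No residual Res→Out path; max flow = 4.
Certifying cut of size 4: {Res→Out, Res→b, Res→c, Res→d}.

4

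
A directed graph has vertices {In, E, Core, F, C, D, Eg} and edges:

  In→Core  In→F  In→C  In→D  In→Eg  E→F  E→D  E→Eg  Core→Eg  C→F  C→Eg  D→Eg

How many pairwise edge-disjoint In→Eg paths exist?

4

Assign every edge capacity 1; by Menger, the answer equals the max flow.
Path In→Eg (+1); total 1.
Path In→Core→Eg (+1); total 2.
Path In→C→Eg (+1); total 3.
Path In→D→Eg (+1); total 4.
No residual In→Eg path; max flow = 4.
Certifying cut of size 4: {In→C, In→Core, In→D, In→Eg}.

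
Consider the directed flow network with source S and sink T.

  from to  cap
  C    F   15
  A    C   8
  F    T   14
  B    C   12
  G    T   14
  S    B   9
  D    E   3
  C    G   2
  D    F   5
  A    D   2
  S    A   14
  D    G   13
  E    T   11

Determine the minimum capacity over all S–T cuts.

18

Augment S→A→C→F→T: bottleneck 8, flow now 8.
Augment S→A→D→E→T: bottleneck 2, flow now 10.
Augment S→B→C→F→T: bottleneck 6, flow now 16.
Augment S→B→C→G→T: bottleneck 2, flow now 18.
No augmenting path remains; maximum flow = 18.
By max-flow min-cut, the minimum cut capacity equals the max flow.
In the residual graph, reachable from S: {S, A, B, C, F}.
Min-cut edges: A→D (2), C→G (2), F→T (14); capacity 2 + 2 + 14 = 18.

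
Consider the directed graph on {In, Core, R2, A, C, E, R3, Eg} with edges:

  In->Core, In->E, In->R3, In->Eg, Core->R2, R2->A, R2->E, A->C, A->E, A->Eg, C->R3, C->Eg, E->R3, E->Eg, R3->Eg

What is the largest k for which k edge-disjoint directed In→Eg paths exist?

Assign every edge capacity 1; by Menger, the answer equals the max flow.
Path In→Eg (+1); total 1.
Path In→E→Eg (+1); total 2.
Path In→R3→Eg (+1); total 3.
Path In→Core→R2→A→Eg (+1); total 4.
No residual In→Eg path; max flow = 4.
Certifying cut of size 4: {In→Core, In→E, In→Eg, In→R3}.

4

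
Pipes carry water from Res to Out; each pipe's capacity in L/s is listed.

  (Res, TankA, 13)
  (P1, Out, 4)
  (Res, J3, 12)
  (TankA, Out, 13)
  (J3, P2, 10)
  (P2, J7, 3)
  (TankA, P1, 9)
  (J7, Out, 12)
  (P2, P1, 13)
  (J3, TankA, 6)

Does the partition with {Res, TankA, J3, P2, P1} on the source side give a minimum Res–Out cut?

Yes — it is a minimum cut (capacity 20).

Given cut capacity: 13 + 3 + 4 = 20.
Augment Res→TankA→Out: bottleneck 13, flow now 13.
Augment Res→J3→TankA→P1→Out: bottleneck 4, flow now 17.
Augment Res→J3→P2→J7→Out: bottleneck 3, flow now 20.
No augmenting path remains; maximum flow = 20.
Cut capacity 20 equals the max flow, so it is a minimum cut.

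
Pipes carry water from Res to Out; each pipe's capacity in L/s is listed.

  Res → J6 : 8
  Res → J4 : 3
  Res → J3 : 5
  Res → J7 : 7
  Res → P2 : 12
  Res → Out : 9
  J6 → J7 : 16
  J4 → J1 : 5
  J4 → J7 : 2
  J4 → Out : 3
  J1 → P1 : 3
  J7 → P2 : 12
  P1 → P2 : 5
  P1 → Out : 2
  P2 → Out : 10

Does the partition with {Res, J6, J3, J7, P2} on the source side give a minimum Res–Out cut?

Given cut capacity: 3 + 9 + 10 = 22.
Augment Res→Out: bottleneck 9, flow now 9.
Augment Res→J4→Out: bottleneck 3, flow now 12.
Augment Res→P2→Out: bottleneck 10, flow now 22.
No augmenting path remains; maximum flow = 22.
Cut capacity 22 equals the max flow, so it is a minimum cut.

Yes — it is a minimum cut (capacity 22).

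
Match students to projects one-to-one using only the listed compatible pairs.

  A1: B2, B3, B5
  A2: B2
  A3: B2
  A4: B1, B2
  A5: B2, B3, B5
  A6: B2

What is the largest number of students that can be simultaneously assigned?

Unit-capacity flow: source→left, listed edges, right→sink; max matching = max flow.
Augmenting path A1→B2 (+1); matched 1.
Augmenting path A4→B1 (+1); matched 2.
Augmenting path A5→B3 (+1); matched 3.
Augmenting path A2→B2→A1→B5 (+1); matched 4.
No augmenting path remains; maximum matching = 4.
König certificate: {A1, A4, A5, B2} is a vertex cover of size 4 (every listed pair touches it), so no matching can be larger.

4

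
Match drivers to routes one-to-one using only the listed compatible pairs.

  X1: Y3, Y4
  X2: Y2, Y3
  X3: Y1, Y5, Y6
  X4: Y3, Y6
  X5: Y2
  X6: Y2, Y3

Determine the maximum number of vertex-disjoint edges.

Unit-capacity flow: source→left, listed edges, right→sink; max matching = max flow.
Augmenting path X1→Y3 (+1); matched 1.
Augmenting path X2→Y2 (+1); matched 2.
Augmenting path X3→Y1 (+1); matched 3.
Augmenting path X4→Y6 (+1); matched 4.
Augmenting path X6→Y3→X1→Y4 (+1); matched 5.
No augmenting path remains; maximum matching = 5.
König certificate: {X1, X3, X4, Y2, Y3} is a vertex cover of size 5 (every listed pair touches it), so no matching can be larger.

5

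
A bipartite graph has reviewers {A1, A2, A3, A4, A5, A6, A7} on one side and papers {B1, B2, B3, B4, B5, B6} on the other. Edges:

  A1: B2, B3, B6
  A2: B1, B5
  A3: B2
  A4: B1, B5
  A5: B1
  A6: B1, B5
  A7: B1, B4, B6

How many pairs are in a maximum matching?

5

Unit-capacity flow: source→left, listed edges, right→sink; max matching = max flow.
Augmenting path A1→B2 (+1); matched 1.
Augmenting path A2→B1 (+1); matched 2.
Augmenting path A4→B5 (+1); matched 3.
Augmenting path A7→B4 (+1); matched 4.
Augmenting path A3→B2→A1→B3 (+1); matched 5.
No augmenting path remains; maximum matching = 5.
König certificate: {A1, A3, A7, B1, B5} is a vertex cover of size 5 (every listed pair touches it), so no matching can be larger.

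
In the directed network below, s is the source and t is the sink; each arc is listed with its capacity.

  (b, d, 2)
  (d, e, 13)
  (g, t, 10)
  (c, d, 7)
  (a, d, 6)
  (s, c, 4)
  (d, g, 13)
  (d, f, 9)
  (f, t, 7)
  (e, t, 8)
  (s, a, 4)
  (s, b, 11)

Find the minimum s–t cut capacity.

Augment s→a→d→e→t: bottleneck 4, flow now 4.
Augment s→b→d→e→t: bottleneck 2, flow now 6.
Augment s→c→d→e→t: bottleneck 2, flow now 8.
Augment s→c→d→f→t: bottleneck 2, flow now 10.
No augmenting path remains; maximum flow = 10.
By max-flow min-cut, the minimum cut capacity equals the max flow.
In the residual graph, reachable from s: {s, b}.
Min-cut edges: s→a (4), s→c (4), b→d (2); capacity 4 + 4 + 2 = 10.

10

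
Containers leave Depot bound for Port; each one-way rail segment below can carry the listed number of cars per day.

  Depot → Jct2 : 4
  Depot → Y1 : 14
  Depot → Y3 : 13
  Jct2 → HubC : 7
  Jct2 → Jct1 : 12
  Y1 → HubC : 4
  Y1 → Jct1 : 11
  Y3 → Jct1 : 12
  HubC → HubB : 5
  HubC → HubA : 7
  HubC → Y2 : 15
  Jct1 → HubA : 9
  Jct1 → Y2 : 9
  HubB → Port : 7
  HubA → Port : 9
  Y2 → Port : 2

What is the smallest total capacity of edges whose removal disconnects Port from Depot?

16

Augment Depot→Jct2→HubC→HubB→Port: bottleneck 4, flow now 4.
Augment Depot→Y1→HubC→HubB→Port: bottleneck 1, flow now 5.
Augment Depot→Y1→HubC→HubA→Port: bottleneck 3, flow now 8.
Augment Depot→Y1→Jct1→HubA→Port: bottleneck 6, flow now 14.
Augment Depot→Y1→Jct1→Y2→Port: bottleneck 2, flow now 16.
No augmenting path remains; maximum flow = 16.
By max-flow min-cut, the minimum cut capacity equals the max flow.
In the residual graph, reachable from Depot: {Depot, Jct2, Y1, Y3, HubC, Jct1, HubA, Y2}.
Min-cut edges: HubC→HubB (5), HubA→Port (9), Y2→Port (2); capacity 5 + 9 + 2 = 16.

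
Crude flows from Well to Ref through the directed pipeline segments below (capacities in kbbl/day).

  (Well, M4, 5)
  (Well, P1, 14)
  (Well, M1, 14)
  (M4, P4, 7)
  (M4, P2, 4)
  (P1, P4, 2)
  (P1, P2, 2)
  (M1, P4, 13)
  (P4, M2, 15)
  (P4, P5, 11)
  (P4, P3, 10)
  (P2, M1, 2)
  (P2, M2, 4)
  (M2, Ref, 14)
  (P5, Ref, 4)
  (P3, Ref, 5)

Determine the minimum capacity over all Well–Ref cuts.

Augment Well→M4→P4→M2→Ref: bottleneck 5, flow now 5.
Augment Well→P1→P4→M2→Ref: bottleneck 2, flow now 7.
Augment Well→P1→P2→M2→Ref: bottleneck 2, flow now 9.
Augment Well→M1→P4→M2→Ref: bottleneck 5, flow now 14.
Augment Well→M1→P4→P5→Ref: bottleneck 4, flow now 18.
Augment Well→M1→P4→P3→Ref: bottleneck 4, flow now 22.
No augmenting path remains; maximum flow = 22.
By max-flow min-cut, the minimum cut capacity equals the max flow.
In the residual graph, reachable from Well: {Well, P1, M1}.
Min-cut edges: Well→M4 (5), P1→P4 (2), P1→P2 (2), M1→P4 (13); capacity 5 + 2 + 2 + 13 = 22.

22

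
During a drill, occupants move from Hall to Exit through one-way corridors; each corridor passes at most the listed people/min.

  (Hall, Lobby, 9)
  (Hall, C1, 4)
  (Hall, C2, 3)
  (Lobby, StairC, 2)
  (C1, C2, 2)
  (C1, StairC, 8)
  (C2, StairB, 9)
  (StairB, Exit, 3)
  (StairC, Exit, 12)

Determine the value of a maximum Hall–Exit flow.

9

Augment Hall→Lobby→StairC→Exit: bottleneck 2, flow now 2.
Augment Hall→C1→StairC→Exit: bottleneck 4, flow now 6.
Augment Hall→C2→StairB→Exit: bottleneck 3, flow now 9.
No augmenting path remains; maximum flow = 9.
In the residual graph, reachable from Hall: {Hall, Lobby}.
Min-cut edges: Hall→C1 (4), Hall→C2 (3), Lobby→StairC (2); capacity 4 + 3 + 2 = 9.
This cut is saturated, so no flow can exceed 9.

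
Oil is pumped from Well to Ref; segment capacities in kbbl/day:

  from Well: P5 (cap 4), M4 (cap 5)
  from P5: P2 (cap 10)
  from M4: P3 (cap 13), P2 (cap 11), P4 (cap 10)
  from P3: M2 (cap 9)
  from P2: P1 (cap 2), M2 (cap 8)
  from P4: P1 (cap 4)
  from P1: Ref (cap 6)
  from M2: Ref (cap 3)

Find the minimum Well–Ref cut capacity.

9

Augment Well→P5→P2→P1→Ref: bottleneck 2, flow now 2.
Augment Well→P5→P2→M2→Ref: bottleneck 2, flow now 4.
Augment Well→M4→P3→M2→Ref: bottleneck 1, flow now 5.
Augment Well→M4→P4→P1→Ref: bottleneck 4, flow now 9.
No augmenting path remains; maximum flow = 9.
By max-flow min-cut, the minimum cut capacity equals the max flow.
In the residual graph, reachable from Well: {Well}.
Min-cut edges: Well→P5 (4), Well→M4 (5); capacity 4 + 5 = 9.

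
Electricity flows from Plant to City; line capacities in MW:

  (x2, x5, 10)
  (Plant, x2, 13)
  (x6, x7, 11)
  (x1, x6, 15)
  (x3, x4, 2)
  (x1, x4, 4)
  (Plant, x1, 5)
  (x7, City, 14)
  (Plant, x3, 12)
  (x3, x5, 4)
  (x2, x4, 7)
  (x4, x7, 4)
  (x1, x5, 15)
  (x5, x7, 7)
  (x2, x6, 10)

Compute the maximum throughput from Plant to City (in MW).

Augment Plant→x1→x4→x7→City: bottleneck 4, flow now 4.
Augment Plant→x1→x5→x7→City: bottleneck 1, flow now 5.
Augment Plant→x2→x5→x7→City: bottleneck 6, flow now 11.
Augment Plant→x2→x6→x7→City: bottleneck 3, flow now 14.
No augmenting path remains; maximum flow = 14.
In the residual graph, reachable from Plant: {Plant, x1, x2, x3, x4, x5, x6, x7}.
Min-cut edges: x7→City (14); capacity 14 = 14.
This cut is saturated, so no flow can exceed 14.

14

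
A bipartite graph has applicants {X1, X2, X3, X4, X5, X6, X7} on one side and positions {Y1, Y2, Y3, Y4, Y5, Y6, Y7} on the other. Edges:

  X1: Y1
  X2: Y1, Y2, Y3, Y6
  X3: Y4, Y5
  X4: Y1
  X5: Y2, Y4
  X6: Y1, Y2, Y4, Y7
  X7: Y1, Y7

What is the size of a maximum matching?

6

Unit-capacity flow: source→left, listed edges, right→sink; max matching = max flow.
Augmenting path X1→Y1 (+1); matched 1.
Augmenting path X2→Y2 (+1); matched 2.
Augmenting path X3→Y4 (+1); matched 3.
Augmenting path X6→Y7 (+1); matched 4.
Augmenting path X5→Y2→X2→Y3 (+1); matched 5.
Augmenting path X7→Y7→X6→Y4→X3→Y5 (+1); matched 6.
No augmenting path remains; maximum matching = 6.
König certificate: {X2, X3, X5, X6, X7, Y1} is a vertex cover of size 6 (every listed pair touches it), so no matching can be larger.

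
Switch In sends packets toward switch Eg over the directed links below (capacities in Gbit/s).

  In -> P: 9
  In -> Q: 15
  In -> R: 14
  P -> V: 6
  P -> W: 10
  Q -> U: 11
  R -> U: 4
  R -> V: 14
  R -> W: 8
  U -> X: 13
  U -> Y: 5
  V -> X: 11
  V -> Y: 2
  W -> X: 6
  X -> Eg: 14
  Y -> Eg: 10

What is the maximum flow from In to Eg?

21

Augment In→P→V→X→Eg: bottleneck 6, flow now 6.
Augment In→P→W→X→Eg: bottleneck 3, flow now 9.
Augment In→Q→U→X→Eg: bottleneck 5, flow now 14.
Augment In→Q→U→Y→Eg: bottleneck 5, flow now 19.
Augment In→R→V→Y→Eg: bottleneck 2, flow now 21.
No augmenting path remains; maximum flow = 21.
In the residual graph, reachable from In: {In, P, Q, R, U, V, W, X}.
Min-cut edges: U→Y (5), V→Y (2), X→Eg (14); capacity 5 + 2 + 14 = 21.
This cut is saturated, so no flow can exceed 21.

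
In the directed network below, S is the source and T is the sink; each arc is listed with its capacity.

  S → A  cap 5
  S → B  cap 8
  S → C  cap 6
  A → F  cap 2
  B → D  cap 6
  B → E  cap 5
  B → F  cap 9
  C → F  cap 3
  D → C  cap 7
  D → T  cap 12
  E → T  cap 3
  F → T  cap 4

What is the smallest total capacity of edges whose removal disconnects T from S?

12

Augment S→A→F→T: bottleneck 2, flow now 2.
Augment S→B→D→T: bottleneck 6, flow now 8.
Augment S→B→E→T: bottleneck 2, flow now 10.
Augment S→C→F→T: bottleneck 2, flow now 12.
No augmenting path remains; maximum flow = 12.
By max-flow min-cut, the minimum cut capacity equals the max flow.
In the residual graph, reachable from S: {S, A, C, F}.
Min-cut edges: S→B (8), F→T (4); capacity 8 + 4 = 12.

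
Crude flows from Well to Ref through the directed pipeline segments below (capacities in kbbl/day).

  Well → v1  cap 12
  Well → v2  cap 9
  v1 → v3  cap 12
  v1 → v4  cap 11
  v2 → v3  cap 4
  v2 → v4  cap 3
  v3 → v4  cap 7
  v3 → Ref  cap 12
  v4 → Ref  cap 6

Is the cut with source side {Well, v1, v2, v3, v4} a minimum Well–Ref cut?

Given cut capacity: 12 + 6 = 18.
Augment Well→v1→v3→Ref: bottleneck 12, flow now 12.
Augment Well→v2→v4→Ref: bottleneck 3, flow now 15.
Augment Well→v2→v3→v4→Ref: bottleneck 3, flow now 18.
No augmenting path remains; maximum flow = 18.
Cut capacity 18 equals the max flow, so it is a minimum cut.

Yes — it is a minimum cut (capacity 18).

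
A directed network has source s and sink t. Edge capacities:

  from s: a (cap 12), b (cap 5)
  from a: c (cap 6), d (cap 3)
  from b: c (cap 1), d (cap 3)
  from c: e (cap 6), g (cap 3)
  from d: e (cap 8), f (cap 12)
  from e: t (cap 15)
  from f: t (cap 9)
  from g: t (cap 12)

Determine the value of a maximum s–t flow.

13

Augment s→a→c→e→t: bottleneck 6, flow now 6.
Augment s→a→d→e→t: bottleneck 3, flow now 9.
Augment s→b→c→g→t: bottleneck 1, flow now 10.
Augment s→b→d→e→t: bottleneck 3, flow now 13.
No augmenting path remains; maximum flow = 13.
In the residual graph, reachable from s: {s, a, b}.
Min-cut edges: a→c (6), a→d (3), b→c (1), b→d (3); capacity 6 + 3 + 1 + 3 = 13.
This cut is saturated, so no flow can exceed 13.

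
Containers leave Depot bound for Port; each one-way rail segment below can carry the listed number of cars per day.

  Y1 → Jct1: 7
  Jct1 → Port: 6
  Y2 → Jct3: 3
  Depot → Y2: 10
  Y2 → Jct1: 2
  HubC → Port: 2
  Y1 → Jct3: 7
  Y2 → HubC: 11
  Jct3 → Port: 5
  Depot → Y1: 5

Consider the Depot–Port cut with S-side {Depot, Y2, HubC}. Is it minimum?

Given cut capacity: 5 + 2 + 3 + 2 = 12.
Augment Depot→Y2→HubC→Port: bottleneck 2, flow now 2.
Augment Depot→Y2→Jct1→Port: bottleneck 2, flow now 4.
Augment Depot→Y2→Jct3→Port: bottleneck 3, flow now 7.
Augment Depot→Y1→Jct1→Port: bottleneck 4, flow now 11.
Augment Depot→Y1→Jct3→Port: bottleneck 1, flow now 12.
No augmenting path remains; maximum flow = 12.
Cut capacity 12 equals the max flow, so it is a minimum cut.

Yes — it is a minimum cut (capacity 12).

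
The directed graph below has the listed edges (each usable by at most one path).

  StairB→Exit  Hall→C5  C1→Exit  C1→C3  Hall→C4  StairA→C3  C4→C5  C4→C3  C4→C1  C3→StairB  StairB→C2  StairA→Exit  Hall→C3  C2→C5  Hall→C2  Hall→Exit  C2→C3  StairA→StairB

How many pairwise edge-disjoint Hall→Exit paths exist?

3

Assign every edge capacity 1; by Menger, the answer equals the max flow.
Path Hall→Exit (+1); total 1.
Path Hall→C4→C1→Exit (+1); total 2.
Path Hall→C3→StairB→Exit (+1); total 3.
No residual Hall→Exit path; max flow = 3.
Certifying cut of size 3: {C3→StairB, Hall→C4, Hall→Exit}.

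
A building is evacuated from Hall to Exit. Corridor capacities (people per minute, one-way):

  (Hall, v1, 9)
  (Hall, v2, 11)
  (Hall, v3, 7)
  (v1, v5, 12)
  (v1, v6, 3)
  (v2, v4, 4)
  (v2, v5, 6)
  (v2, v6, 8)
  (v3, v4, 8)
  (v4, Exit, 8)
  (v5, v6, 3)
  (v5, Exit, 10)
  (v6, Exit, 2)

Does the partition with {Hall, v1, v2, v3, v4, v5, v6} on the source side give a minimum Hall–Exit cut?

Given cut capacity: 8 + 10 + 2 = 20.
Augment Hall→v1→v5→Exit: bottleneck 9, flow now 9.
Augment Hall→v2→v4→Exit: bottleneck 4, flow now 13.
Augment Hall→v2→v5→Exit: bottleneck 1, flow now 14.
Augment Hall→v2→v6→Exit: bottleneck 2, flow now 16.
Augment Hall→v3→v4→Exit: bottleneck 4, flow now 20.
No augmenting path remains; maximum flow = 20.
Cut capacity 20 equals the max flow, so it is a minimum cut.

Yes — it is a minimum cut (capacity 20).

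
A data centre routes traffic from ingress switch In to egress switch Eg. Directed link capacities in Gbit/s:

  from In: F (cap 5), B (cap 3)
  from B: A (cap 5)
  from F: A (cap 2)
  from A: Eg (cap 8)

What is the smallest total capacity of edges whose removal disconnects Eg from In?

5

Augment In→B→A→Eg: bottleneck 3, flow now 3.
Augment In→F→A→Eg: bottleneck 2, flow now 5.
No augmenting path remains; maximum flow = 5.
By max-flow min-cut, the minimum cut capacity equals the max flow.
In the residual graph, reachable from In: {In, F}.
Min-cut edges: In→B (3), F→A (2); capacity 3 + 2 = 5.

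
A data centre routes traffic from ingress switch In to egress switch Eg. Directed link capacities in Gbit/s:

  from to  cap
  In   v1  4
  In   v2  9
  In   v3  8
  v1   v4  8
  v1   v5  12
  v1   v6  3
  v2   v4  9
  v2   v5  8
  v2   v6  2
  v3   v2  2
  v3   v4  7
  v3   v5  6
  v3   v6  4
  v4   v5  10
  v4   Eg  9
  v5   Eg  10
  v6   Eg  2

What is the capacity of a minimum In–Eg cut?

Augment In→v1→v4→Eg: bottleneck 4, flow now 4.
Augment In→v2→v4→Eg: bottleneck 5, flow now 9.
Augment In→v2→v5→Eg: bottleneck 4, flow now 13.
Augment In→v3→v5→Eg: bottleneck 6, flow now 19.
Augment In→v3→v6→Eg: bottleneck 2, flow now 21.
No augmenting path remains; maximum flow = 21.
By max-flow min-cut, the minimum cut capacity equals the max flow.
In the residual graph, reachable from In: {In}.
Min-cut edges: In→v1 (4), In→v2 (9), In→v3 (8); capacity 4 + 9 + 8 = 21.

21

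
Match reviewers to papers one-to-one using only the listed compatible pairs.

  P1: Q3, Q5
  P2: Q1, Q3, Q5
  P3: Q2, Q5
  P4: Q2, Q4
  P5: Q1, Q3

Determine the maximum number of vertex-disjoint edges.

5

Unit-capacity flow: source→left, listed edges, right→sink; max matching = max flow.
Augmenting path P1→Q3 (+1); matched 1.
Augmenting path P2→Q1 (+1); matched 2.
Augmenting path P3→Q2 (+1); matched 3.
Augmenting path P4→Q4 (+1); matched 4.
Augmenting path P5→Q1→P2→Q5 (+1); matched 5.
No augmenting path remains; maximum matching = 5.
König certificate: {P1, P2, P3, P4, P5} is a vertex cover of size 5 (every listed pair touches it), so no matching can be larger.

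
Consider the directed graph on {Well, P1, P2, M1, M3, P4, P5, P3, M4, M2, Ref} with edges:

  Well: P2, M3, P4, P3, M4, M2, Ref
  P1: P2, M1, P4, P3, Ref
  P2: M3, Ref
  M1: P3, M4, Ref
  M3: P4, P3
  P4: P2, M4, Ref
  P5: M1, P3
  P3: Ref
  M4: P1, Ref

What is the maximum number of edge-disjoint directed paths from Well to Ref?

Assign every edge capacity 1; by Menger, the answer equals the max flow.
Path Well→Ref (+1); total 1.
Path Well→P2→Ref (+1); total 2.
Path Well→P4→Ref (+1); total 3.
Path Well→P3→Ref (+1); total 4.
Path Well→M4→Ref (+1); total 5.
Path Well→M3→P4→M4→P1→Ref (+1); total 6.
No residual Well→Ref path; max flow = 6.
Certifying cut of size 6: {Well→M3, Well→M4, Well→P2, Well→P3, Well→P4, Well→Ref}.

6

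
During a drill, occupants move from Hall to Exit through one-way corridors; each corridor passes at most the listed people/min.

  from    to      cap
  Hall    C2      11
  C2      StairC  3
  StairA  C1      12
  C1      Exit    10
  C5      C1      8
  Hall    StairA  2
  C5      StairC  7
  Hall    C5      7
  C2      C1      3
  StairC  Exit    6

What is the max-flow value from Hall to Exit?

15

Augment Hall→C5→StairC→Exit: bottleneck 6, flow now 6.
Augment Hall→C5→C1→Exit: bottleneck 1, flow now 7.
Augment Hall→StairA→C1→Exit: bottleneck 2, flow now 9.
Augment Hall→C2→C1→Exit: bottleneck 3, flow now 12.
Augment Hall→C2→StairC→C5→C1→Exit: bottleneck 3, flow now 15. (uses reverse residual edge)
No augmenting path remains; maximum flow = 15.
In the residual graph, reachable from Hall: {Hall, C2}.
Min-cut edges: Hall→C5 (7), Hall→StairA (2), C2→StairC (3), C2→C1 (3); capacity 7 + 2 + 3 + 3 = 15.
This cut is saturated, so no flow can exceed 15.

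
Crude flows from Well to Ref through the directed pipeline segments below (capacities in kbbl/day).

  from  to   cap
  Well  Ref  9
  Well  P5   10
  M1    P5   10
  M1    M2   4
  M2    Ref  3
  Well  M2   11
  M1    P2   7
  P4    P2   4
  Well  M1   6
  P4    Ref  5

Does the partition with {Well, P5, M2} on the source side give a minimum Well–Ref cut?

Given cut capacity: 6 + 9 + 3 = 18.
Augment Well→Ref: bottleneck 9, flow now 9.
Augment Well→M2→Ref: bottleneck 3, flow now 12.
No augmenting path remains; maximum flow = 12.
In the residual graph, reachable from Well: {Well, M1, P2, P5, M2}.
Min-cut edges: Well→Ref (9), M2→Ref (3); capacity 9 + 3 = 12.
Cut capacity 18 exceeds the max flow 12, so it is not minimum.

No — its capacity is 18, but the minimum cut has capacity 12.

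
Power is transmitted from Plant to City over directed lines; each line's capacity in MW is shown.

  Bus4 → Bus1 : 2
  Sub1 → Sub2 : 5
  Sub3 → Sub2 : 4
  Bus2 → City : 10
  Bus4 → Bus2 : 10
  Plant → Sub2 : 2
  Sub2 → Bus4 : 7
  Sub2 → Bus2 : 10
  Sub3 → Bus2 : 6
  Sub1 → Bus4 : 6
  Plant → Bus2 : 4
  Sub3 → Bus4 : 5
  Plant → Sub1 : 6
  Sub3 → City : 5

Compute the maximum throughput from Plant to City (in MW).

10

Augment Plant→Bus2→City: bottleneck 4, flow now 4.
Augment Plant→Sub2→Bus2→City: bottleneck 2, flow now 6.
Augment Plant→Sub1→Sub2→Bus2→City: bottleneck 4, flow now 10.
No augmenting path remains; maximum flow = 10.
In the residual graph, reachable from Plant: {Plant, Sub1, Sub2, Bus4, Bus2, Bus1}.
Min-cut edges: Bus2→City (10); capacity 10 = 10.
This cut is saturated, so no flow can exceed 10.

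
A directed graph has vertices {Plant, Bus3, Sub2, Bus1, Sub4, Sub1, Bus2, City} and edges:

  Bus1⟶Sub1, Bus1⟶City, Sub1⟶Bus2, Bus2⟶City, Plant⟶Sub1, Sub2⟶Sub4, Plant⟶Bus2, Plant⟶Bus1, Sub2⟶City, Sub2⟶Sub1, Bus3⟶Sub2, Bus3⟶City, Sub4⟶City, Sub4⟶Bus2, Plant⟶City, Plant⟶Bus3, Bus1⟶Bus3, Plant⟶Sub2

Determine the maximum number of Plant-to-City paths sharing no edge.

Assign every edge capacity 1; by Menger, the answer equals the max flow.
Path Plant→City (+1); total 1.
Path Plant→Bus3→City (+1); total 2.
Path Plant→Sub2→City (+1); total 3.
Path Plant→Bus1→City (+1); total 4.
Path Plant→Bus2→City (+1); total 5.
No residual Plant→City path; max flow = 5.
Certifying cut of size 5: {Bus2→City, Plant→Bus1, Plant→Bus3, Plant→City, Plant→Sub2}.

5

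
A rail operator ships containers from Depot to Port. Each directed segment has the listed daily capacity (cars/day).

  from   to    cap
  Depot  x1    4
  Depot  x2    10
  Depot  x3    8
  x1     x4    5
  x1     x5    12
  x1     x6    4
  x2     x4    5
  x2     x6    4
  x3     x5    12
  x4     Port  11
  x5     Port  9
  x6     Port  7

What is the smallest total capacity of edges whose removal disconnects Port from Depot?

Augment Depot→x1→x4→Port: bottleneck 4, flow now 4.
Augment Depot→x2→x4→Port: bottleneck 5, flow now 9.
Augment Depot→x2→x6→Port: bottleneck 4, flow now 13.
Augment Depot→x3→x5→Port: bottleneck 8, flow now 21.
No augmenting path remains; maximum flow = 21.
By max-flow min-cut, the minimum cut capacity equals the max flow.
In the residual graph, reachable from Depot: {Depot, x2}.
Min-cut edges: Depot→x1 (4), Depot→x3 (8), x2→x4 (5), x2→x6 (4); capacity 4 + 8 + 5 + 4 = 21.

21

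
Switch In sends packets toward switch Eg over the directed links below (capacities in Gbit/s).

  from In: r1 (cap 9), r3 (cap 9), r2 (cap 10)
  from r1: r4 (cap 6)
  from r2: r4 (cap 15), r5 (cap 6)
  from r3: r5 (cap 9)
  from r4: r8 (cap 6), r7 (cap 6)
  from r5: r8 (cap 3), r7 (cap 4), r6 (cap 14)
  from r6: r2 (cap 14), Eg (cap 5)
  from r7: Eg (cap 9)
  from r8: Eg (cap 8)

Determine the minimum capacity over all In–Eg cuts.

Augment In→r1→r4→r7→Eg: bottleneck 6, flow now 6.
Augment In→r2→r4→r8→Eg: bottleneck 6, flow now 12.
Augment In→r2→r5→r6→Eg: bottleneck 4, flow now 16.
Augment In→r3→r5→r6→Eg: bottleneck 1, flow now 17.
Augment In→r3→r5→r7→Eg: bottleneck 3, flow now 20.
Augment In→r3→r5→r8→Eg: bottleneck 2, flow now 22.
No augmenting path remains; maximum flow = 22.
By max-flow min-cut, the minimum cut capacity equals the max flow.
In the residual graph, reachable from In: {In, r1, r2, r3, r4, r5, r6, r7, r8}.
Min-cut edges: r6→Eg (5), r7→Eg (9), r8→Eg (8); capacity 5 + 9 + 8 = 22.

22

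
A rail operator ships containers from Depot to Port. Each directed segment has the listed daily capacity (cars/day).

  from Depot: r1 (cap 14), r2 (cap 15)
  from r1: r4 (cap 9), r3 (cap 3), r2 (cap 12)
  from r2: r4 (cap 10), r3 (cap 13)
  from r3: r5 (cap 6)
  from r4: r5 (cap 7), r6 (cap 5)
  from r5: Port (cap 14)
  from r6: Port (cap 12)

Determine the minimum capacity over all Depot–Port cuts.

Augment Depot→r1→r3→r5→Port: bottleneck 3, flow now 3.
Augment Depot→r1→r4→r5→Port: bottleneck 7, flow now 10.
Augment Depot→r1→r4→r6→Port: bottleneck 2, flow now 12.
Augment Depot→r2→r3→r5→Port: bottleneck 3, flow now 15.
Augment Depot→r2→r4→r6→Port: bottleneck 3, flow now 18.
No augmenting path remains; maximum flow = 18.
By max-flow min-cut, the minimum cut capacity equals the max flow.
In the residual graph, reachable from Depot: {Depot, r1, r2, r3, r4}.
Min-cut edges: r3→r5 (6), r4→r5 (7), r4→r6 (5); capacity 6 + 7 + 5 = 18.

18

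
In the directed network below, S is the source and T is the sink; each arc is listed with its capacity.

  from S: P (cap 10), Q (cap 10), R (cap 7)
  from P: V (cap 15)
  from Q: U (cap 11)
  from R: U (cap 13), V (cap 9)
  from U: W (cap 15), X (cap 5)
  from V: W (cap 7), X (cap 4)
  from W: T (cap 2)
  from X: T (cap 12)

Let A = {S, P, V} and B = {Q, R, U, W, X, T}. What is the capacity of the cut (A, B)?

28

Edges leaving {S, P, V}: S→Q (10), S→R (7), V→W (7), V→X (4).
Cut capacity = 10 + 7 + 7 + 4 = 28.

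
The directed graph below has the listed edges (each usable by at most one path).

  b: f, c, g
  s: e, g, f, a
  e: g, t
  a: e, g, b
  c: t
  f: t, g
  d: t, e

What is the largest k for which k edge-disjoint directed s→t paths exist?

Assign every edge capacity 1; by Menger, the answer equals the max flow.
Path s→e→t (+1); total 1.
Path s→f→t (+1); total 2.
Path s→a→b→c→t (+1); total 3.
No residual s→t path; max flow = 3.
Certifying cut of size 3: {s→a, s→e, s→f}.

3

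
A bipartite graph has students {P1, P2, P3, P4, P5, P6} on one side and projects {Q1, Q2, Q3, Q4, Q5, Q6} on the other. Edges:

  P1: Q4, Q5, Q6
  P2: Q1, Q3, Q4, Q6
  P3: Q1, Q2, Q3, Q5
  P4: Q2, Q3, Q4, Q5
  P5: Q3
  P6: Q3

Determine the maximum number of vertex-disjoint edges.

5

Unit-capacity flow: source→left, listed edges, right→sink; max matching = max flow.
Augmenting path P1→Q4 (+1); matched 1.
Augmenting path P2→Q1 (+1); matched 2.
Augmenting path P3→Q2 (+1); matched 3.
Augmenting path P4→Q3 (+1); matched 4.
Augmenting path P5→Q3→P4→Q5 (+1); matched 5.
No augmenting path remains; maximum matching = 5.
König certificate: {P1, P2, P3, P4, Q3} is a vertex cover of size 5 (every listed pair touches it), so no matching can be larger.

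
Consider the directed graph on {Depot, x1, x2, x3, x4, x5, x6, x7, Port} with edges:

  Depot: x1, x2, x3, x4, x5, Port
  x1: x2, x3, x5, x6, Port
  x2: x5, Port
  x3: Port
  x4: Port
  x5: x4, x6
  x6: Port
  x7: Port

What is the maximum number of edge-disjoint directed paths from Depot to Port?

Assign every edge capacity 1; by Menger, the answer equals the max flow.
Path Depot→Port (+1); total 1.
Path Depot→x1→Port (+1); total 2.
Path Depot→x2→Port (+1); total 3.
Path Depot→x3→Port (+1); total 4.
Path Depot→x4→Port (+1); total 5.
Path Depot→x5→x6→Port (+1); total 6.
No residual Depot→Port path; max flow = 6.
Certifying cut of size 6: {Depot→Port, Depot→x1, Depot→x2, Depot→x3, Depot→x4, Depot→x5}.

6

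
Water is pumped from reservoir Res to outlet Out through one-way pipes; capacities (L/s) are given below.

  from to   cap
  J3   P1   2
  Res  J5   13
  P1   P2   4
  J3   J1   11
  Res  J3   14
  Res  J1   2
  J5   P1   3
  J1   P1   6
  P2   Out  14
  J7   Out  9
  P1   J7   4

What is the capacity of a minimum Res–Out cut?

Augment Res→J3→P1→P2→Out: bottleneck 2, flow now 2.
Augment Res→J1→P1→P2→Out: bottleneck 2, flow now 4.
Augment Res→J5→P1→J7→Out: bottleneck 3, flow now 7.
Augment Res→J3→J1→P1→J7→Out: bottleneck 1, flow now 8.
No augmenting path remains; maximum flow = 8.
By max-flow min-cut, the minimum cut capacity equals the max flow.
In the residual graph, reachable from Res: {Res, J3, J1, J5, P1}.
Min-cut edges: P1→P2 (4), P1→J7 (4); capacity 4 + 4 = 8.

8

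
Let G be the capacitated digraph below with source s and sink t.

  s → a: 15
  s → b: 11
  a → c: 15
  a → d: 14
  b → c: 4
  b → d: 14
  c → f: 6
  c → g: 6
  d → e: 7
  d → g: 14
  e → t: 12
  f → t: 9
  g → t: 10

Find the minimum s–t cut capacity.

Augment s→a→c→f→t: bottleneck 6, flow now 6.
Augment s→a→c→g→t: bottleneck 6, flow now 12.
Augment s→a→d→e→t: bottleneck 3, flow now 15.
Augment s→b→d→e→t: bottleneck 4, flow now 19.
Augment s→b→d→g→t: bottleneck 4, flow now 23.
No augmenting path remains; maximum flow = 23.
By max-flow min-cut, the minimum cut capacity equals the max flow.
In the residual graph, reachable from s: {s, a, b, c, d, g}.
Min-cut edges: c→f (6), d→e (7), g→t (10); capacity 6 + 7 + 10 = 23.

23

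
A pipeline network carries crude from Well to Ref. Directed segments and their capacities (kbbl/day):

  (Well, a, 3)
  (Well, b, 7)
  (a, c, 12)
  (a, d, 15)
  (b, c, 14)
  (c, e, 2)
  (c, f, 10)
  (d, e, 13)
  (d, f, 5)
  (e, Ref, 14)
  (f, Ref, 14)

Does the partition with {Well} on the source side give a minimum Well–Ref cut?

Yes — it is a minimum cut (capacity 10).

Given cut capacity: 3 + 7 = 10.
Augment Well→a→c→e→Ref: bottleneck 2, flow now 2.
Augment Well→a→c→f→Ref: bottleneck 1, flow now 3.
Augment Well→b→c→f→Ref: bottleneck 7, flow now 10.
No augmenting path remains; maximum flow = 10.
Cut capacity 10 equals the max flow, so it is a minimum cut.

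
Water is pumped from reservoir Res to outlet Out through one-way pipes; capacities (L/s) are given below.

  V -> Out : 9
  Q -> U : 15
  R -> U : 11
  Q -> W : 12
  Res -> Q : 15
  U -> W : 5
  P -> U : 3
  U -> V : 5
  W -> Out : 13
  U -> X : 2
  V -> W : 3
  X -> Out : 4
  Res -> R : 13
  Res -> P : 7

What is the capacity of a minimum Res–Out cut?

Augment Res→Q→W→Out: bottleneck 12, flow now 12.
Augment Res→P→U→V→Out: bottleneck 3, flow now 15.
Augment Res→Q→U→V→Out: bottleneck 2, flow now 17.
Augment Res→Q→U→W→Out: bottleneck 1, flow now 18.
Augment Res→R→U→X→Out: bottleneck 2, flow now 20.
No augmenting path remains; maximum flow = 20.
By max-flow min-cut, the minimum cut capacity equals the max flow.
In the residual graph, reachable from Res: {Res, P, Q, R, U, W}.
Min-cut edges: U→V (5), U→X (2), W→Out (13); capacity 5 + 2 + 13 = 20.

20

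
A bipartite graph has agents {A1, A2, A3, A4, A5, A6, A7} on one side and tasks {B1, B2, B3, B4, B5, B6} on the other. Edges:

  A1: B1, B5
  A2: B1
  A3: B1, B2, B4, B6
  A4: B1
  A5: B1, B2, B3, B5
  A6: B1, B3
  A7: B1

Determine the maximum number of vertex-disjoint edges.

Unit-capacity flow: source→left, listed edges, right→sink; max matching = max flow.
Augmenting path A1→B1 (+1); matched 1.
Augmenting path A3→B2 (+1); matched 2.
Augmenting path A5→B3 (+1); matched 3.
Augmenting path A2→B1→A1→B5 (+1); matched 4.
Augmenting path A6→B3→A5→B2→A3→B4 (+1); matched 5.
No augmenting path remains; maximum matching = 5.
König certificate: {A1, A3, A5, A6, B1} is a vertex cover of size 5 (every listed pair touches it), so no matching can be larger.

5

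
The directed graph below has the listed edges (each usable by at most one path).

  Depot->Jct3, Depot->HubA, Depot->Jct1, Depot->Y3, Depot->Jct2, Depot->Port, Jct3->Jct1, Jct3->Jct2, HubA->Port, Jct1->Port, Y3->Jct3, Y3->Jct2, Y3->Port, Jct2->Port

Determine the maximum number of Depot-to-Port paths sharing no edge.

Assign every edge capacity 1; by Menger, the answer equals the max flow.
Path Depot→Port (+1); total 1.
Path Depot→HubA→Port (+1); total 2.
Path Depot→Jct1→Port (+1); total 3.
Path Depot→Y3→Port (+1); total 4.
Path Depot→Jct2→Port (+1); total 5.
No residual Depot→Port path; max flow = 5.
Certifying cut of size 5: {Depot→HubA, Depot→Port, Depot→Y3, Jct1→Port, Jct2→Port}.

5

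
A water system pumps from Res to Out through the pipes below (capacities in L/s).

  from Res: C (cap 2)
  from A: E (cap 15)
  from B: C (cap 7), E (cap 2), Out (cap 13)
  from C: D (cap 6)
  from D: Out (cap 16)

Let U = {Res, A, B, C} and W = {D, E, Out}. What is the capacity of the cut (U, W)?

Edges leaving {Res, A, B, C}: A→E (15), B→E (2), B→Out (13), C→D (6).
Cut capacity = 15 + 2 + 13 + 6 = 36.

36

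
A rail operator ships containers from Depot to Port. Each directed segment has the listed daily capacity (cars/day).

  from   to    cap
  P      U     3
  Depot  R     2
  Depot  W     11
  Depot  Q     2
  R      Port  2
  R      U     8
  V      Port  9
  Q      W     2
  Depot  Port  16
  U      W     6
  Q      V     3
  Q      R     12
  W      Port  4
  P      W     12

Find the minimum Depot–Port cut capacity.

Augment Depot→Port: bottleneck 16, flow now 16.
Augment Depot→R→Port: bottleneck 2, flow now 18.
Augment Depot→W→Port: bottleneck 4, flow now 22.
Augment Depot→Q→V→Port: bottleneck 2, flow now 24.
No augmenting path remains; maximum flow = 24.
By max-flow min-cut, the minimum cut capacity equals the max flow.
In the residual graph, reachable from Depot: {Depot, W}.
Min-cut edges: Depot→Q (2), Depot→R (2), Depot→Port (16), W→Port (4); capacity 2 + 2 + 16 + 4 = 24.

24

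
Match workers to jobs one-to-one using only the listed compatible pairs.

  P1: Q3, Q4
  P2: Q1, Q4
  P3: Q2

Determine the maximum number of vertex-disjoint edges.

3

Unit-capacity flow: source→left, listed edges, right→sink; max matching = max flow.
Augmenting path P1→Q3 (+1); matched 1.
Augmenting path P2→Q1 (+1); matched 2.
Augmenting path P3→Q2 (+1); matched 3.
No augmenting path remains; maximum matching = 3.
König certificate: {P1, P2, P3} is a vertex cover of size 3 (every listed pair touches it), so no matching can be larger.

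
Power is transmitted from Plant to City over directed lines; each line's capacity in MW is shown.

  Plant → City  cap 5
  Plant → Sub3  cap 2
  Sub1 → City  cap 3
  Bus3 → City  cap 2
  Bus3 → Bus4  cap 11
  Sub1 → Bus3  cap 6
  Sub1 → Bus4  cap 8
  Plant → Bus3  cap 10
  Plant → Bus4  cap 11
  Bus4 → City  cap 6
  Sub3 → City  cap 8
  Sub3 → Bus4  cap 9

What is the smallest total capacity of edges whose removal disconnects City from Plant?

Augment Plant→City: bottleneck 5, flow now 5.
Augment Plant→Bus3→City: bottleneck 2, flow now 7.
Augment Plant→Sub3→City: bottleneck 2, flow now 9.
Augment Plant→Bus4→City: bottleneck 6, flow now 15.
No augmenting path remains; maximum flow = 15.
By max-flow min-cut, the minimum cut capacity equals the max flow.
In the residual graph, reachable from Plant: {Plant, Bus3, Bus4}.
Min-cut edges: Plant→Sub3 (2), Plant→City (5), Bus3→City (2), Bus4→City (6); capacity 2 + 5 + 2 + 6 = 15.

15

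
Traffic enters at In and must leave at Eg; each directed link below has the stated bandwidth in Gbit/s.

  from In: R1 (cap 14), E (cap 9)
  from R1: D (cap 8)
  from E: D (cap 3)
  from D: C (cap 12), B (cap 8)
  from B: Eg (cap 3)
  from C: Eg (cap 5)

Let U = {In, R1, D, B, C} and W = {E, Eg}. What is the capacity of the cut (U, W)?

Edges leaving {In, R1, D, B, C}: In→E (9), B→Eg (3), C→Eg (5).
Cut capacity = 9 + 3 + 5 = 17.

17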